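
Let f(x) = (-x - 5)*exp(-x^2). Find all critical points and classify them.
f'(x) = (2*x*(x + 5) - 1)*exp(-x^2)

Solve f'(x) = 0:
  f'(x) = (2*x^2 + 10*x - 1)·exp(-x^2) and exp(-x^2) > 0 for every x, so f'(x) = 0 ⇔ 2*x^2 + 10*x - 1 = 0.
  2*x^2 + 10*x - 1 = 0 has no rational roots; quadratic formula: x = (-10 ± √108)/4.
  ⇒ x = -3*sqrt(3)/2 - 5/2 ≈ -5.0981, -5/2 + 3*sqrt(3)/2 ≈ 0.0981

f''(x) = 2*(-2*x^2*(x + 5) + 3*x + 5)*exp(-x^2)
Second-derivative test at each critical point:
  f''(-5.0981) = -5.361e-11 < 0 → local maximum
  f''(0.0981) = 10.2928 > 0 → local minimum

Critical points: x = -3*sqrt(3)/2 - 5/2 ≈ -5.0981 (local maximum); x = -5/2 + 3*sqrt(3)/2 ≈ 0.0981 (local minimum)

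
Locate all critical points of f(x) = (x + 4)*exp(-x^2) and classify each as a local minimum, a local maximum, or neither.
f'(x) = (-2*x*(x + 4) + 1)*exp(-x^2)

Solve f'(x) = 0:
  f'(x) = (-2*x^2 - 8*x + 1)·exp(-x^2) and exp(-x^2) > 0 for every x, so f'(x) = 0 ⇔ -2*x^2 - 8*x + 1 = 0.
  2*x^2 + 8*x - 1 = 0 has no rational roots; quadratic formula: x = (-8 ± √72)/4.
  ⇒ x = -3*sqrt(2)/2 - 2 ≈ -4.1213, -2 + 3*sqrt(2)/2 ≈ 0.1213

f''(x) = 2*(2*x^2*(x + 4) - 3*x - 4)*exp(-x^2)
Second-derivative test at each critical point:
  f''(-4.1213) = 3.565e-07 > 0 → local minimum
  f''(0.1213) = -8.3613 < 0 → local maximum

Critical points: x = -3*sqrt(2)/2 - 2 ≈ -4.1213 (local minimum); x = -2 + 3*sqrt(2)/2 ≈ 0.1213 (local maximum)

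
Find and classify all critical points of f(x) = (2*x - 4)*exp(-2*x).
f'(x) = 2*(5 - 2*x)*exp(-2*x)

Solve f'(x) = 0:
  f'(x) = (10 - 4*x)·exp(-2*x) and exp(-2*x) > 0 for every x, so f'(x) = 0 ⇔ 10 - 4*x = 0.
  Factor: 10 - 4*x = -2*(2*x - 5) = 0.
  ⇒ x = 5/2

f''(x) = 8*(x - 3)*exp(-2*x)
Second-derivative test at each critical point:
  f''(5/2) = -0.0270 < 0 → local maximum

Critical points: x = 5/2 (local maximum)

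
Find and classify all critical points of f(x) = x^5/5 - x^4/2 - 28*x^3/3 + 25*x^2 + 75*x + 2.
f'(x) = x^4 - 2*x^3 - 28*x^2 + 50*x + 75

Solve f'(x) = 0:
  Factor: x^4 - 2*x^3 - 28*x^2 + 50*x + 75 = (x - 5)*(x - 3)*(x + 1)*(x + 5) = 0.
  ⇒ x = -5, -1, 3, 5

f''(x) = 4*x^3 - 6*x^2 - 56*x + 50
Second-derivative test at each critical point:
  f''(-5) = -320 < 0 → local maximum
  f''(-1) = 96 > 0 → local minimum
  f''(3) = -64 < 0 → local maximum
  f''(5) = 120 > 0 → local minimum

Critical points: x = -5 (local maximum); x = -1 (local minimum); x = 3 (local maximum); x = 5 (local minimum)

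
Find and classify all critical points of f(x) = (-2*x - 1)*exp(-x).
f'(x) = (2*x - 1)*exp(-x)

Solve f'(x) = 0:
  f'(x) = (2*x - 1)·exp(-x) and exp(-x) > 0 for every x, so f'(x) = 0 ⇔ 2*x - 1 = 0.
  2*x - 1 = 0.
  ⇒ x = 1/2

f''(x) = (3 - 2*x)*exp(-x)
Second-derivative test at each critical point:
  f''(1/2) = 1.2131 > 0 → local minimum

Critical points: x = 1/2 (local minimum)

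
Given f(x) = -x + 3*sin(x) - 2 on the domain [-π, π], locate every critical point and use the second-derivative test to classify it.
f'(x) = 3*cos(x) - 1

Solve f'(x) = 0 on [-π, π]:
  f'(x) = 0 ⇔ cos(x) = 1/3, i.e. x = ±arccos(1/3) + 2nπ; keep the solutions lying in [-π, π].
  ⇒ x = -acos(1/3) ≈ -1.2310, acos(1/3) ≈ 1.2310

f''(x) = -3*sin(x)
Second-derivative test at each critical point:
  f''(-1.2310) = 2.8284 > 0 → local minimum
  f''(1.2310) = -2.8284 < 0 → local maximum

Critical points: x = -acos(1/3) ≈ -1.2310 (local minimum); x = acos(1/3) ≈ 1.2310 (local maximum)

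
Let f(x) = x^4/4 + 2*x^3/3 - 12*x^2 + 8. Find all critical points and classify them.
f'(x) = x*(x^2 + 2*x - 24)

Solve f'(x) = 0:
  Factor: x^3 + 2*x^2 - 24*x = x*(x - 4)*(x + 6) = 0.
  ⇒ x = -6, 0, 4

f''(x) = 3*x^2 + 4*x - 24
Second-derivative test at each critical point:
  f''(-6) = 60 > 0 → local minimum
  f''(0) = -24 < 0 → local maximum
  f''(4) = 40 > 0 → local minimum

Critical points: x = -6 (local minimum); x = 0 (local maximum); x = 4 (local minimum)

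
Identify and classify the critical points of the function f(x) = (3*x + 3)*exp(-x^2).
f'(x) = 3*(-2*x*(x + 1) + 1)*exp(-x^2)

Solve f'(x) = 0:
  f'(x) = (-6*x^2 - 6*x + 3)·exp(-x^2) and exp(-x^2) > 0 for every x, so f'(x) = 0 ⇔ -6*x^2 - 6*x + 3 = 0.
  Factor: -6*x^2 - 6*x + 3 = -3*(2*x^2 + 2*x - 1); 2*x^2 + 2*x - 1 = 0 has no rational roots; quadratic formula: x = (-2 ± √12)/4.
  ⇒ x = -sqrt(3)/2 - 1/2 ≈ -1.3660, -1/2 + sqrt(3)/2 ≈ 0.3660

f''(x) = 6*(2*x^2*(x + 1) - 3*x - 1)*exp(-x^2)
Second-derivative test at each critical point:
  f''(-1.3660) = 1.6081 > 0 → local minimum
  f''(0.3660) = -9.0892 < 0 → local maximum

Critical points: x = -sqrt(3)/2 - 1/2 ≈ -1.3660 (local minimum); x = -1/2 + sqrt(3)/2 ≈ 0.3660 (local maximum)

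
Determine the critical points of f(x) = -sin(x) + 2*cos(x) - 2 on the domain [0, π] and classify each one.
f'(x) = -2*sin(x) - cos(x)

Solve f'(x) = 0 on [0, π]:
  f'(x) = 0 ⇔ -cos(x) = 2*sin(x) ⇔ tan(x) = -1/2, i.e. x = arctan(-1/2) + nπ; keep the solutions lying in [0, π].
  ⇒ x = pi - atan(1/2) ≈ 2.6779

f''(x) = sin(x) - 2*cos(x)
Second-derivative test at each critical point:
  f''(2.6779) = 2.2361 > 0 → local minimum

Critical points: x = pi - atan(1/2) ≈ 2.6779 (local minimum)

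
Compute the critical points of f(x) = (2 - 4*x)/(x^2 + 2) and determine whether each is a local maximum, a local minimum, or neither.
f'(x) = 4*(x^2 - x - 2)/(x^4 + 4*x^2 + 4)

Solve f'(x) = 0:
  f'(x) = 4*(x - 2)*(x + 1)/(x^2 + 2)^2; the denominator is positive wherever f is defined, so f'(x) = 0 ⇔ 4*x^2 - 4*x - 8 = 0.
  Factor: 4*x^2 - 4*x - 8 = 4*(x - 2)*(x + 1) = 0.
  ⇒ x = -1, 2

f''(x) = 4*(4*x^2*(1 - 2*x) + (6*x - 1)*(x^2 + 2))/(x^2 + 2)^3
Second-derivative test at each critical point:
  f''(-1) = -4/3 < 0 → local maximum
  f''(2) = 1/3 > 0 → local minimum

Critical points: x = -1 (local maximum); x = 2 (local minimum)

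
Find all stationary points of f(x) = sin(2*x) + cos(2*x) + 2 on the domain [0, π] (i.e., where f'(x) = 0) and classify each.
f'(x) = 2*sqrt(2)*cos(2*x + pi/4)

Solve f'(x) = 0 on [0, π]:
  f'(x) = 0 ⇔ cos(2*x) = sin(2*x) ⇔ tan(2*x) = 1, i.e. 2*x = arctan(1) + nπ; keep the solutions lying in [0, π].
  ⇒ x = pi/8 ≈ 0.3927, 5*pi/8 ≈ 1.9635

f''(x) = -4*sqrt(2)*sin(2*x + pi/4)
Second-derivative test at each critical point:
  f''(0.3927) = -5.6569 < 0 → local maximum
  f''(1.9635) = 5.6569 > 0 → local minimum

Critical points: x = pi/8 ≈ 0.3927 (local maximum); x = 5*pi/8 ≈ 1.9635 (local minimum)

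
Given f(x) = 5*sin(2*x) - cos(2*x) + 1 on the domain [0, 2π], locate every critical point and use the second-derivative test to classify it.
f'(x) = 2*sin(2*x) + 10*cos(2*x)

Solve f'(x) = 0 on [0, 2π]:
  f'(x) = 0 ⇔ 5*cos(2*x) = -sin(2*x) ⇔ tan(2*x) = -5, i.e. 2*x = arctan(-5) + nπ; keep the solutions lying in [0, 2π].
  ⇒ x = -atan(5)/2 + pi/2 ≈ 0.8841, pi - atan(5)/2 ≈ 2.4549, -atan(5)/2 + 3*pi/2 ≈ 4.0257, -atan(5)/2 + 2*pi ≈ 5.5965

f''(x) = -20*sin(2*x) + 4*cos(2*x)
Second-derivative test at each critical point:
  f''(0.8841) = -20.3961 < 0 → local maximum
  f''(2.4549) = 20.3961 > 0 → local minimum
  f''(4.0257) = -20.3961 < 0 → local maximum
  f''(5.5965) = 20.3961 > 0 → local minimum

Critical points: x = -atan(5)/2 + pi/2 ≈ 0.8841 (local maximum); x = pi - atan(5)/2 ≈ 2.4549 (local minimum); x = -atan(5)/2 + 3*pi/2 ≈ 4.0257 (local maximum); x = -atan(5)/2 + 2*pi ≈ 5.5965 (local minimum)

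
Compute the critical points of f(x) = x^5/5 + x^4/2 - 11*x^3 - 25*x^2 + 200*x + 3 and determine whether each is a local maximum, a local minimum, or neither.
f'(x) = x^4 + 2*x^3 - 33*x^2 - 50*x + 200

Solve f'(x) = 0:
  Factor: x^4 + 2*x^3 - 33*x^2 - 50*x + 200 = (x - 5)*(x - 2)*(x + 4)*(x + 5) = 0.
  ⇒ x = -5, -4, 2, 5

f''(x) = 4*x^3 + 6*x^2 - 66*x - 50
Second-derivative test at each critical point:
  f''(-5) = -70 < 0 → local maximum
  f''(-4) = 54 > 0 → local minimum
  f''(2) = -126 < 0 → local maximum
  f''(5) = 270 > 0 → local minimum

Critical points: x = -5 (local maximum); x = -4 (local minimum); x = 2 (local maximum); x = 5 (local minimum)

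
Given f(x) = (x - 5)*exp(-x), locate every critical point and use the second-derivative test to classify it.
f'(x) = (6 - x)*exp(-x)

Solve f'(x) = 0:
  f'(x) = (6 - x)·exp(-x) and exp(-x) > 0 for every x, so f'(x) = 0 ⇔ 6 - x = 0.
  6 - x = 0.
  ⇒ x = 6

f''(x) = (x - 7)*exp(-x)
Second-derivative test at each critical point:
  f''(6) = -0.0025 < 0 → local maximum

Critical points: x = 6 (local maximum)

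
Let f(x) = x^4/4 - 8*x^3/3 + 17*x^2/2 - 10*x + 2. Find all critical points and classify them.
f'(x) = x^3 - 8*x^2 + 17*x - 10

Solve f'(x) = 0:
  Factor: x^3 - 8*x^2 + 17*x - 10 = (x - 5)*(x - 2)*(x - 1) = 0.
  ⇒ x = 1, 2, 5

f''(x) = 3*x^2 - 16*x + 17
Second-derivative test at each critical point:
  f''(1) = 4 > 0 → local minimum
  f''(2) = -3 < 0 → local maximum
  f''(5) = 12 > 0 → local minimum

Critical points: x = 1 (local minimum); x = 2 (local maximum); x = 5 (local minimum)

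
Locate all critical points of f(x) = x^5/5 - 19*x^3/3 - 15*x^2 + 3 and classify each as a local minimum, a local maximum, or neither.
f'(x) = x*(x^3 - 19*x - 30)

Solve f'(x) = 0:
  Factor: x^4 - 19*x^2 - 30*x = x*(x - 5)*(x + 2)*(x + 3) = 0.
  ⇒ x = -3, -2, 0, 5

f''(x) = 4*x^3 - 38*x - 30
Second-derivative test at each critical point:
  f''(-3) = -24 < 0 → local maximum
  f''(-2) = 14 > 0 → local minimum
  f''(0) = -30 < 0 → local maximum
  f''(5) = 280 > 0 → local minimum

Critical points: x = -3 (local maximum); x = -2 (local minimum); x = 0 (local maximum); x = 5 (local minimum)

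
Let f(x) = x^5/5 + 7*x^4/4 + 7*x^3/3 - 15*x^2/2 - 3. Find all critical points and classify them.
f'(x) = x*(x^3 + 7*x^2 + 7*x - 15)

Solve f'(x) = 0:
  Factor: x^4 + 7*x^3 + 7*x^2 - 15*x = x*(x - 1)*(x + 3)*(x + 5) = 0.
  ⇒ x = -5, -3, 0, 1

f''(x) = 4*x^3 + 21*x^2 + 14*x - 15
Second-derivative test at each critical point:
  f''(-5) = -60 < 0 → local maximum
  f''(-3) = 24 > 0 → local minimum
  f''(0) = -15 < 0 → local maximum
  f''(1) = 24 > 0 → local minimum

Critical points: x = -5 (local maximum); x = -3 (local minimum); x = 0 (local maximum); x = 1 (local minimum)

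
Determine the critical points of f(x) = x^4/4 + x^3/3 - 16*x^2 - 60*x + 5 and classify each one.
f'(x) = x^3 + x^2 - 32*x - 60

Solve f'(x) = 0:
  Factor: x^3 + x^2 - 32*x - 60 = (x - 6)*(x + 2)*(x + 5) = 0.
  ⇒ x = -5, -2, 6

f''(x) = 3*x^2 + 2*x - 32
Second-derivative test at each critical point:
  f''(-5) = 33 > 0 → local minimum
  f''(-2) = -24 < 0 → local maximum
  f''(6) = 88 > 0 → local minimum

Critical points: x = -5 (local minimum); x = -2 (local maximum); x = 6 (local minimum)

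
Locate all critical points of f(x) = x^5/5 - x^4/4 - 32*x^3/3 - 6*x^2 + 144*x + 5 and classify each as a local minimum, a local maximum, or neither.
f'(x) = x^4 - x^3 - 32*x^2 - 12*x + 144

Solve f'(x) = 0:
  Factor: x^4 - x^3 - 32*x^2 - 12*x + 144 = (x - 6)*(x - 2)*(x + 3)*(x + 4) = 0.
  ⇒ x = -4, -3, 2, 6

f''(x) = 4*x^3 - 3*x^2 - 64*x - 12
Second-derivative test at each critical point:
  f''(-4) = -60 < 0 → local maximum
  f''(-3) = 45 > 0 → local minimum
  f''(2) = -120 < 0 → local maximum
  f''(6) = 360 > 0 → local minimum

Critical points: x = -4 (local maximum); x = -3 (local minimum); x = 2 (local maximum); x = 6 (local minimum)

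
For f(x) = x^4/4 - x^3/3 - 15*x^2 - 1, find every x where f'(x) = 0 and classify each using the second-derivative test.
f'(x) = x*(x^2 - x - 30)

Solve f'(x) = 0:
  Factor: x^3 - x^2 - 30*x = x*(x - 6)*(x + 5) = 0.
  ⇒ x = -5, 0, 6

f''(x) = 3*x^2 - 2*x - 30
Second-derivative test at each critical point:
  f''(-5) = 55 > 0 → local minimum
  f''(0) = -30 < 0 → local maximum
  f''(6) = 66 > 0 → local minimum

Critical points: x = -5 (local minimum); x = 0 (local maximum); x = 6 (local minimum)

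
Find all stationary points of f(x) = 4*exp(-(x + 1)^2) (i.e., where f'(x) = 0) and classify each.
f'(x) = 8*(-x - 1)*exp(-(x + 1)^2)

Solve f'(x) = 0:
  f'(x) = (-8*x - 8)·exp(-(x + 1)^2) and exp(-(x + 1)^2) > 0 for every x, so f'(x) = 0 ⇔ -8*x - 8 = 0.
  Factor: -8*x - 8 = -8*(x + 1) = 0.
  ⇒ x = -1

f''(x) = 8*(2*(x + 1)^2 - 1)*exp(-(x + 1)^2)
Second-derivative test at each critical point:
  f''(-1) = -8 < 0 → local maximum

Critical points: x = -1 (local maximum)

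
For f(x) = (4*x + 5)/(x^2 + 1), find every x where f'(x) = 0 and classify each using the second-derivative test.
f'(x) = 2*(-2*x^2 - 5*x + 2)/(x^4 + 2*x^2 + 1)

Solve f'(x) = 0:
  f'(x) = -2*(2*x^2 + 5*x - 2)/(x^2 + 1)^2; the denominator is positive wherever f is defined, so f'(x) = 0 ⇔ -4*x^2 - 10*x + 4 = 0.
  Factor: -4*x^2 - 10*x + 4 = -2*(2*x^2 + 5*x - 2); 2*x^2 + 5*x - 2 = 0 has no rational roots; quadratic formula: x = (-5 ± √41)/4.
  ⇒ x = -sqrt(41)/4 - 5/4 ≈ -2.8508, -5/4 + sqrt(41)/4 ≈ 0.3508

f''(x) = 2*(4*x^2*(4*x + 5) - (12*x + 5)*(x^2 + 1))/(x^2 + 1)^3
Second-derivative test at each critical point:
  f''(-2.8508) = 0.1537 > 0 → local minimum
  f''(0.3508) = -10.1537 < 0 → local maximum

Critical points: x = -sqrt(41)/4 - 5/4 ≈ -2.8508 (local minimum); x = -5/4 + sqrt(41)/4 ≈ 0.3508 (local maximum)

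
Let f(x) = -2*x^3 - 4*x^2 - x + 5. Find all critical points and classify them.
f'(x) = -6*x^2 - 8*x - 1

Solve f'(x) = 0:
  6*x^2 + 8*x + 1 = 0 has no rational roots; quadratic formula: x = (-8 ± √40)/12.
  ⇒ x = -2/3 - sqrt(10)/6 ≈ -1.1937, -2/3 + sqrt(10)/6 ≈ -0.1396

f''(x) = -12*x - 8
Second-derivative test at each critical point:
  f''(-1.1937) = 6.3246 > 0 → local minimum
  f''(-0.1396) = -6.3246 < 0 → local maximum

Critical points: x = -2/3 - sqrt(10)/6 ≈ -1.1937 (local minimum); x = -2/3 + sqrt(10)/6 ≈ -0.1396 (local maximum)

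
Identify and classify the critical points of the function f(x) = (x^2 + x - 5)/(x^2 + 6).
f'(x) = (-x^2 + 22*x + 6)/(x^4 + 12*x^2 + 36)

Solve f'(x) = 0:
  f'(x) = -(x^2 - 22*x - 6)/(x^2 + 6)^2; the denominator is positive wherever f is defined, so f'(x) = 0 ⇔ -x^2 + 22*x + 6 = 0.
  x^2 - 22*x - 6 = 0 has no rational roots; quadratic formula: x = (22 ± √508)/2.
  ⇒ x = 11 - sqrt(127) ≈ -0.2694, 11 + sqrt(127) ≈ 22.2694

f''(x) = 2*(x^3 - 33*x^2 - 18*x + 66)/(x^6 + 18*x^4 + 108*x^2 + 216)
Second-derivative test at each critical point:
  f''(-0.2694) = 0.6112 > 0 → local minimum
  f''(22.2694) = -8.946e-05 < 0 → local maximum

Critical points: x = 11 - sqrt(127) ≈ -0.2694 (local minimum); x = 11 + sqrt(127) ≈ 22.2694 (local maximum)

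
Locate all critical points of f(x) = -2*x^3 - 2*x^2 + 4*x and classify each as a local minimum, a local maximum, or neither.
f'(x) = -6*x^2 - 4*x + 4

Solve f'(x) = 0:
  Factor: -6*x^2 - 4*x + 4 = -2*(3*x^2 + 2*x - 2); 3*x^2 + 2*x - 2 = 0 has no rational roots; quadratic formula: x = (-2 ± √28)/6.
  ⇒ x = -sqrt(7)/3 - 1/3 ≈ -1.2153, -1/3 + sqrt(7)/3 ≈ 0.5486

f''(x) = -12*x - 4
Second-derivative test at each critical point:
  f''(-1.2153) = 10.5830 > 0 → local minimum
  f''(0.5486) = -10.5830 < 0 → local maximum

Critical points: x = -sqrt(7)/3 - 1/3 ≈ -1.2153 (local minimum); x = -1/3 + sqrt(7)/3 ≈ 0.5486 (local maximum)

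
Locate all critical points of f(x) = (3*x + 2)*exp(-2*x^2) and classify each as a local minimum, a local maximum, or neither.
f'(x) = (-4*x*(3*x + 2) + 3)*exp(-2*x^2)

Solve f'(x) = 0:
  f'(x) = (-12*x^2 - 8*x + 3)·exp(-2*x^2) and exp(-2*x^2) > 0 for every x, so f'(x) = 0 ⇔ -12*x^2 - 8*x + 3 = 0.
  12*x^2 + 8*x - 3 = 0 has no rational roots; quadratic formula: x = (-8 ± √208)/24.
  ⇒ x = -sqrt(13)/6 - 1/3 ≈ -0.9343, -1/3 + sqrt(13)/6 ≈ 0.2676

f''(x) = 4*(4*x^2*(3*x + 2) - 9*x - 2)*exp(-2*x^2)
Second-derivative test at each critical point:
  f''(-0.9343) = 2.5171 > 0 → local minimum
  f''(0.2676) = -12.4979 < 0 → local maximum

Critical points: x = -sqrt(13)/6 - 1/3 ≈ -0.9343 (local minimum); x = -1/3 + sqrt(13)/6 ≈ 0.2676 (local maximum)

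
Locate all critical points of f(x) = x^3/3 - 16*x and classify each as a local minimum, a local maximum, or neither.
f'(x) = x^2 - 16

Solve f'(x) = 0:
  Factor: x^2 - 16 = (x - 4)*(x + 4) = 0.
  ⇒ x = -4, 4

f''(x) = 2*x
Second-derivative test at each critical point:
  f''(-4) = -8 < 0 → local maximum
  f''(4) = 8 > 0 → local minimum

Critical points: x = -4 (local maximum); x = 4 (local minimum)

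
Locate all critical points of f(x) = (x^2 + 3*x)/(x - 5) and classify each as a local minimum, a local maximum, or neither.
f'(x) = (x^2 - 10*x - 15)/(x^2 - 10*x + 25)

Solve f'(x) = 0:
  f'(x) = (x^2 - 10*x - 15)/(x - 5)^2; the denominator is positive wherever f is defined, so f'(x) = 0 ⇔ x^2 - 10*x - 15 = 0.
  x^2 - 10*x - 15 = 0 has no rational roots; quadratic formula: x = (10 ± √160)/2.
  ⇒ x = 5 - 2*sqrt(10) ≈ -1.3246, 5 + 2*sqrt(10) ≈ 11.3246

f''(x) = 80/(x^3 - 15*x^2 + 75*x - 125)
Second-derivative test at each critical point:
  f''(-1.3246) = -0.3162 < 0 → local maximum
  f''(11.3246) = 0.3162 > 0 → local minimum

Critical points: x = 5 - 2*sqrt(10) ≈ -1.3246 (local maximum); x = 5 + 2*sqrt(10) ≈ 11.3246 (local minimum)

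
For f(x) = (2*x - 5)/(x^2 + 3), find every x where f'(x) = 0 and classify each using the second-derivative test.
f'(x) = 2*(-x^2 + 5*x + 3)/(x^4 + 6*x^2 + 9)

Solve f'(x) = 0:
  f'(x) = -2*(x^2 - 5*x - 3)/(x^2 + 3)^2; the denominator is positive wherever f is defined, so f'(x) = 0 ⇔ -2*x^2 + 10*x + 6 = 0.
  Factor: -2*x^2 + 10*x + 6 = -2*(x^2 - 5*x - 3); x^2 - 5*x - 3 = 0 has no rational roots; quadratic formula: x = (5 ± √37)/2.
  ⇒ x = 5/2 - sqrt(37)/2 ≈ -0.5414, 5/2 + sqrt(37)/2 ≈ 5.5414

f''(x) = 2*(4*x^2*(2*x - 5) + (5 - 6*x)*(x^2 + 3))/(x^2 + 3)^3
Second-derivative test at each critical point:
  f''(-0.5414) = 1.1218 > 0 → local minimum
  f''(5.5414) = -0.0107 < 0 → local maximum

Critical points: x = 5/2 - sqrt(37)/2 ≈ -0.5414 (local minimum); x = 5/2 + sqrt(37)/2 ≈ 5.5414 (local maximum)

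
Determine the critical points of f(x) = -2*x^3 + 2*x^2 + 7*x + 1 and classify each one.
f'(x) = -6*x^2 + 4*x + 7

Solve f'(x) = 0:
  6*x^2 - 4*x - 7 = 0 has no rational roots; quadratic formula: x = (4 ± √184)/12.
  ⇒ x = 1/3 - sqrt(46)/6 ≈ -0.7971, 1/3 + sqrt(46)/6 ≈ 1.4637

f''(x) = 4 - 12*x
Second-derivative test at each critical point:
  f''(-0.7971) = 13.5647 > 0 → local minimum
  f''(1.4637) = -13.5647 < 0 → local maximum

Critical points: x = 1/3 - sqrt(46)/6 ≈ -0.7971 (local minimum); x = 1/3 + sqrt(46)/6 ≈ 1.4637 (local maximum)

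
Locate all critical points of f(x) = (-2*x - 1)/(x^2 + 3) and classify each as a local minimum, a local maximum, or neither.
f'(x) = 2*(x^2 + x - 3)/(x^4 + 6*x^2 + 9)

Solve f'(x) = 0:
  f'(x) = 2*(x^2 + x - 3)/(x^2 + 3)^2; the denominator is positive wherever f is defined, so f'(x) = 0 ⇔ 2*x^2 + 2*x - 6 = 0.
  Factor: 2*x^2 + 2*x - 6 = 2*(x^2 + x - 3); x^2 + x - 3 = 0 has no rational roots; quadratic formula: x = (-1 ± √13)/2.
  ⇒ x = -sqrt(13)/2 - 1/2 ≈ -2.3028, -1/2 + sqrt(13)/2 ≈ 1.3028

f''(x) = 2*(-4*x^2*(2*x + 1) + (6*x + 1)*(x^2 + 3))/(x^2 + 3)^3
Second-derivative test at each critical point:
  f''(-2.3028) = -0.1046 < 0 → local maximum
  f''(1.3028) = 0.3268 > 0 → local minimum

Critical points: x = -sqrt(13)/2 - 1/2 ≈ -2.3028 (local maximum); x = -1/2 + sqrt(13)/2 ≈ 1.3028 (local minimum)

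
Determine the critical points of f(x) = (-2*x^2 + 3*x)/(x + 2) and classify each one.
f'(x) = 2*(-x^2 - 4*x + 3)/(x^2 + 4*x + 4)

Solve f'(x) = 0:
  f'(x) = -2*(x^2 + 4*x - 3)/(x + 2)^2; the denominator is positive wherever f is defined, so f'(x) = 0 ⇔ -2*x^2 - 8*x + 6 = 0.
  Factor: -2*x^2 - 8*x + 6 = -2*(x^2 + 4*x - 3); x^2 + 4*x - 3 = 0 has no rational roots; quadratic formula: x = (-4 ± √28)/2.
  ⇒ x = -sqrt(7) - 2 ≈ -4.6458, -2 + sqrt(7) ≈ 0.6458

f''(x) = -28/(x^3 + 6*x^2 + 12*x + 8)
Second-derivative test at each critical point:
  f''(-4.6458) = 1.5119 > 0 → local minimum
  f''(0.6458) = -1.5119 < 0 → local maximum

Critical points: x = -sqrt(7) - 2 ≈ -4.6458 (local minimum); x = -2 + sqrt(7) ≈ 0.6458 (local maximum)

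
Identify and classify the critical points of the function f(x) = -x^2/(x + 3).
f'(x) = x*(-x - 6)/(x + 3)^2

Solve f'(x) = 0:
  f'(x) = -x*(x + 6)/(x + 3)^2; the denominator is positive wherever f is defined, so f'(x) = 0 ⇔ -x^2 - 6*x = 0.
  Factor: -x^2 - 6*x = -x*(x + 6) = 0.
  ⇒ x = -6, 0

f''(x) = -18/(x^3 + 9*x^2 + 27*x + 27)
Second-derivative test at each critical point:
  f''(-6) = 2/3 > 0 → local minimum
  f''(0) = -2/3 < 0 → local maximum

Critical points: x = -6 (local minimum); x = 0 (local maximum)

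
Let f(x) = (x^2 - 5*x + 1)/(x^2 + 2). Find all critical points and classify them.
f'(x) = (5*x^2 + 2*x - 10)/(x^4 + 4*x^2 + 4)

Solve f'(x) = 0:
  f'(x) = (5*x^2 + 2*x - 10)/(x^2 + 2)^2; the denominator is positive wherever f is defined, so f'(x) = 0 ⇔ 5*x^2 + 2*x - 10 = 0.
  5*x^2 + 2*x - 10 = 0 has no rational roots; quadratic formula: x = (-2 ± √204)/10.
  ⇒ x = -sqrt(51)/5 - 1/5 ≈ -1.6283, -1/5 + sqrt(51)/5 ≈ 1.2283

f''(x) = 2*(-5*x^3 - 3*x^2 + 30*x + 2)/(x^6 + 6*x^4 + 12*x^2 + 8)
Second-derivative test at each critical point:
  f''(-1.6283) = -0.6602 < 0 → local maximum
  f''(1.2283) = 1.1602 > 0 → local minimum

Critical points: x = -sqrt(51)/5 - 1/5 ≈ -1.6283 (local maximum); x = -1/5 + sqrt(51)/5 ≈ 1.2283 (local minimum)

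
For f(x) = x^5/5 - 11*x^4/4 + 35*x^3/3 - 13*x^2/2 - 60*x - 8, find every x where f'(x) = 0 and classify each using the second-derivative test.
f'(x) = x^4 - 11*x^3 + 35*x^2 - 13*x - 60

Solve f'(x) = 0:
  Factor: x^4 - 11*x^3 + 35*x^2 - 13*x - 60 = (x - 5)*(x - 4)*(x - 3)*(x + 1) = 0.
  ⇒ x = -1, 3, 4, 5

f''(x) = 4*x^3 - 33*x^2 + 70*x - 13
Second-derivative test at each critical point:
  f''(-1) = -120 < 0 → local maximum
  f''(3) = 8 > 0 → local minimum
  f''(4) = -5 < 0 → local maximum
  f''(5) = 12 > 0 → local minimum

Critical points: x = -1 (local maximum); x = 3 (local minimum); x = 4 (local maximum); x = 5 (local minimum)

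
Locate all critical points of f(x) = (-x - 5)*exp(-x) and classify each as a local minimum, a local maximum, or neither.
f'(x) = (x + 4)*exp(-x)

Solve f'(x) = 0:
  f'(x) = (x + 4)·exp(-x) and exp(-x) > 0 for every x, so f'(x) = 0 ⇔ x + 4 = 0.
  x + 4 = 0.
  ⇒ x = -4

f''(x) = (-x - 3)*exp(-x)
Second-derivative test at each critical point:
  f''(-4) = 54.5982 > 0 → local minimum

Critical points: x = -4 (local minimum)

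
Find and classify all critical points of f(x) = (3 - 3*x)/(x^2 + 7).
f'(x) = 3*(-x^2 + 2*x*(x - 1) - 7)/(x^2 + 7)^2

Solve f'(x) = 0:
  f'(x) = 3*(x^2 - 2*x - 7)/(x^2 + 7)^2; the denominator is positive wherever f is defined, so f'(x) = 0 ⇔ 3*x^2 - 6*x - 21 = 0.
  Factor: 3*x^2 - 6*x - 21 = 3*(x^2 - 2*x - 7); x^2 - 2*x - 7 = 0 has no rational roots; quadratic formula: x = (2 ± √32)/2.
  ⇒ x = 1 - 2*sqrt(2) ≈ -1.8284, 1 + 2*sqrt(2) ≈ 3.8284

f''(x) = 6*(4*x^2*(1 - x) + (3*x - 1)*(x^2 + 7))/(x^2 + 7)^3
Second-derivative test at each critical point:
  f''(-1.8284) = -0.1586 < 0 → local maximum
  f''(3.8284) = 0.0362 > 0 → local minimum

Critical points: x = 1 - 2*sqrt(2) ≈ -1.8284 (local maximum); x = 1 + 2*sqrt(2) ≈ 3.8284 (local minimum)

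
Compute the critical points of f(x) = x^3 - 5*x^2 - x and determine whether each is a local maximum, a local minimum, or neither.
f'(x) = 3*x^2 - 10*x - 1

Solve f'(x) = 0:
  3*x^2 - 10*x - 1 = 0 has no rational roots; quadratic formula: x = (10 ± √112)/6.
  ⇒ x = 5/3 - 2*sqrt(7)/3 ≈ -0.0972, 5/3 + 2*sqrt(7)/3 ≈ 3.4305

f''(x) = 6*x - 10
Second-derivative test at each critical point:
  f''(-0.0972) = -10.5830 < 0 → local maximum
  f''(3.4305) = 10.5830 > 0 → local minimum

Critical points: x = 5/3 - 2*sqrt(7)/3 ≈ -0.0972 (local maximum); x = 5/3 + 2*sqrt(7)/3 ≈ 3.4305 (local minimum)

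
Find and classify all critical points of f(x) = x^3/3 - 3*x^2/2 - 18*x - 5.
f'(x) = x^2 - 3*x - 18

Solve f'(x) = 0:
  Factor: x^2 - 3*x - 18 = (x - 6)*(x + 3) = 0.
  ⇒ x = -3, 6

f''(x) = 2*x - 3
Second-derivative test at each critical point:
  f''(-3) = -9 < 0 → local maximum
  f''(6) = 9 > 0 → local minimum

Critical points: x = -3 (local maximum); x = 6 (local minimum)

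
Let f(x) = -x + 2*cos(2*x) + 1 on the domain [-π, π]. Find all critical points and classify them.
f'(x) = -4*sin(2*x) - 1

Solve f'(x) = 0 on [-π, π]:
  f'(x) = 0 ⇔ sin(2*x) = -1/4, i.e. 2*x = arcsin(-1/4) + 2nπ or 2*x = π − arcsin(-1/4) + 2nπ; keep the solutions lying in [-π, π].
  ⇒ x = -pi/2 + asin(1/4)/2 ≈ -1.4445, -asin(1/4)/2 ≈ -0.1263, asin(1/4)/2 + pi/2 ≈ 1.6971, pi - asin(1/4)/2 ≈ 3.0153

f''(x) = -8*cos(2*x)
Second-derivative test at each critical point:
  f''(-1.4445) = 7.7460 > 0 → local minimum
  f''(-0.1263) = -7.7460 < 0 → local maximum
  f''(1.6971) = 7.7460 > 0 → local minimum
  f''(3.0153) = -7.7460 < 0 → local maximum

Critical points: x = -pi/2 + asin(1/4)/2 ≈ -1.4445 (local minimum); x = -asin(1/4)/2 ≈ -0.1263 (local maximum); x = asin(1/4)/2 + pi/2 ≈ 1.6971 (local minimum); x = pi - asin(1/4)/2 ≈ 3.0153 (local maximum)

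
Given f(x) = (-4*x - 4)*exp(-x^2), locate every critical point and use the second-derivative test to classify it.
f'(x) = 4*(2*x*(x + 1) - 1)*exp(-x^2)

Solve f'(x) = 0:
  f'(x) = (8*x^2 + 8*x - 4)·exp(-x^2) and exp(-x^2) > 0 for every x, so f'(x) = 0 ⇔ 8*x^2 + 8*x - 4 = 0.
  Factor: 8*x^2 + 8*x - 4 = 4*(2*x^2 + 2*x - 1); 2*x^2 + 2*x - 1 = 0 has no rational roots; quadratic formula: x = (-2 ± √12)/4.
  ⇒ x = -sqrt(3)/2 - 1/2 ≈ -1.3660, -1/2 + sqrt(3)/2 ≈ 0.3660

f''(x) = 8*(-2*x^2*(x + 1) + 3*x + 1)*exp(-x^2)
Second-derivative test at each critical point:
  f''(-1.3660) = -2.1441 < 0 → local maximum
  f''(0.3660) = 12.1190 > 0 → local minimum

Critical points: x = -sqrt(3)/2 - 1/2 ≈ -1.3660 (local maximum); x = -1/2 + sqrt(3)/2 ≈ 0.3660 (local minimum)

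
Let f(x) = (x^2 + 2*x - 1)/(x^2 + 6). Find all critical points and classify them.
f'(x) = 2*(-x^2 + 7*x + 6)/(x^4 + 12*x^2 + 36)

Solve f'(x) = 0:
  f'(x) = -2*(x^2 - 7*x - 6)/(x^2 + 6)^2; the denominator is positive wherever f is defined, so f'(x) = 0 ⇔ -2*x^2 + 14*x + 12 = 0.
  Factor: -2*x^2 + 14*x + 12 = -2*(x^2 - 7*x - 6); x^2 - 7*x - 6 = 0 has no rational roots; quadratic formula: x = (7 ± √73)/2.
  ⇒ x = 7/2 - sqrt(73)/2 ≈ -0.7720, 7/2 + sqrt(73)/2 ≈ 7.7720

f''(x) = 2*(2*x^3 - 21*x^2 - 36*x + 42)/(x^6 + 18*x^4 + 108*x^2 + 216)
Second-derivative test at each critical point:
  f''(-0.7720) = 0.3928 > 0 → local minimum
  f''(7.7720) = -0.0039 < 0 → local maximum

Critical points: x = 7/2 - sqrt(73)/2 ≈ -0.7720 (local minimum); x = 7/2 + sqrt(73)/2 ≈ 7.7720 (local maximum)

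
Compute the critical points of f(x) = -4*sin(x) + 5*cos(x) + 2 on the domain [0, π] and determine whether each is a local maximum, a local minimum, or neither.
f'(x) = -5*sin(x) - 4*cos(x)

Solve f'(x) = 0 on [0, π]:
  f'(x) = 0 ⇔ -4*cos(x) = 5*sin(x) ⇔ tan(x) = -4/5, i.e. x = arctan(-4/5) + nπ; keep the solutions lying in [0, π].
  ⇒ x = pi - atan(4/5) ≈ 2.4669

f''(x) = 4*sin(x) - 5*cos(x)
Second-derivative test at each critical point:
  f''(2.4669) = 6.4031 > 0 → local minimum

Critical points: x = pi - atan(4/5) ≈ 2.4669 (local minimum)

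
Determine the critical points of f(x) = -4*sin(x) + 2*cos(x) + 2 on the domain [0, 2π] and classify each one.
f'(x) = -2*sin(x) - 4*cos(x)

Solve f'(x) = 0 on [0, 2π]:
  f'(x) = 0 ⇔ -4*cos(x) = 2*sin(x) ⇔ tan(x) = -2, i.e. x = arctan(-2) + nπ; keep the solutions lying in [0, 2π].
  ⇒ x = pi - atan(2) ≈ 2.0344, -atan(2) + 2*pi ≈ 5.1760

f''(x) = 4*sin(x) - 2*cos(x)
Second-derivative test at each critical point:
  f''(2.0344) = 4.4721 > 0 → local minimum
  f''(5.1760) = -4.4721 < 0 → local maximum

Critical points: x = pi - atan(2) ≈ 2.0344 (local minimum); x = -atan(2) + 2*pi ≈ 5.1760 (local maximum)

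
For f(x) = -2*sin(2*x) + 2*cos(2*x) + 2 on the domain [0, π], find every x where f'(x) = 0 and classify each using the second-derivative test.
f'(x) = -4*sqrt(2)*sin(2*x + pi/4)

Solve f'(x) = 0 on [0, π]:
  f'(x) = 0 ⇔ -2*cos(2*x) = 2*sin(2*x) ⇔ tan(2*x) = -1, i.e. 2*x = arctan(-1) + nπ; keep the solutions lying in [0, π].
  ⇒ x = 3*pi/8 ≈ 1.1781, 7*pi/8 ≈ 2.7489

f''(x) = -8*sqrt(2)*cos(2*x + pi/4)
Second-derivative test at each critical point:
  f''(1.1781) = 11.3137 > 0 → local minimum
  f''(2.7489) = -11.3137 < 0 → local maximum

Critical points: x = 3*pi/8 ≈ 1.1781 (local minimum); x = 7*pi/8 ≈ 2.7489 (local maximum)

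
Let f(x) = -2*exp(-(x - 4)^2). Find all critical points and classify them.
f'(x) = 4*(x - 4)*exp(-(x - 4)^2)

Solve f'(x) = 0:
  f'(x) = (4*x - 16)·exp(-(x - 4)^2) and exp(-(x - 4)^2) > 0 for every x, so f'(x) = 0 ⇔ 4*x - 16 = 0.
  Factor: 4*x - 16 = 4*(x - 4) = 0.
  ⇒ x = 4

f''(x) = 4*(1 - 2*(x - 4)^2)*exp(-(x - 4)^2)
Second-derivative test at each critical point:
  f''(4) = 4 > 0 → local minimum

Critical points: x = 4 (local minimum)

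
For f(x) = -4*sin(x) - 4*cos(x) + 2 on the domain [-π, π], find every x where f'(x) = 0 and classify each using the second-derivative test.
f'(x) = -4*sqrt(2)*cos(x + pi/4)

Solve f'(x) = 0 on [-π, π]:
  f'(x) = 0 ⇔ -4*cos(x) = -4*sin(x) ⇔ tan(x) = 1, i.e. x = arctan(1) + nπ; keep the solutions lying in [-π, π].
  ⇒ x = -3*pi/4 ≈ -2.3562, pi/4 ≈ 0.7854

f''(x) = 4*sqrt(2)*sin(x + pi/4)
Second-derivative test at each critical point:
  f''(-2.3562) = -5.6569 < 0 → local maximum
  f''(0.7854) = 5.6569 > 0 → local minimum

Critical points: x = -3*pi/4 ≈ -2.3562 (local maximum); x = pi/4 ≈ 0.7854 (local minimum)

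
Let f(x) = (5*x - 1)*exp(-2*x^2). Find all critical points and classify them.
f'(x) = (-4*x*(5*x - 1) + 5)*exp(-2*x^2)

Solve f'(x) = 0:
  f'(x) = (-20*x^2 + 4*x + 5)·exp(-2*x^2) and exp(-2*x^2) > 0 for every x, so f'(x) = 0 ⇔ -20*x^2 + 4*x + 5 = 0.
  20*x^2 - 4*x - 5 = 0 has no rational roots; quadratic formula: x = (4 ± √416)/40.
  ⇒ x = 1/10 - sqrt(26)/10 ≈ -0.4099, 1/10 + sqrt(26)/10 ≈ 0.6099

f''(x) = 4*(4*x^2*(5*x - 1) - 15*x + 1)*exp(-2*x^2)
Second-derivative test at each critical point:
  f''(-0.4099) = 14.5749 > 0 → local minimum
  f''(0.6099) = -9.6928 < 0 → local maximum

Critical points: x = 1/10 - sqrt(26)/10 ≈ -0.4099 (local minimum); x = 1/10 + sqrt(26)/10 ≈ 0.6099 (local maximum)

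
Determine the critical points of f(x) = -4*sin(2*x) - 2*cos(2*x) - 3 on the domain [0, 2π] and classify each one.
f'(x) = 4*sin(2*x) - 8*cos(2*x)

Solve f'(x) = 0 on [0, 2π]:
  f'(x) = 0 ⇔ -4*cos(2*x) = -2*sin(2*x) ⇔ tan(2*x) = 2, i.e. 2*x = arctan(2) + nπ; keep the solutions lying in [0, 2π].
  ⇒ x = atan(2)/2 ≈ 0.5536, atan(2)/2 + pi/2 ≈ 2.1244, atan(2)/2 + pi ≈ 3.6952, atan(2)/2 + 3*pi/2 ≈ 5.2660

f''(x) = 16*sin(2*x) + 8*cos(2*x)
Second-derivative test at each critical point:
  f''(0.5536) = 17.8885 > 0 → local minimum
  f''(2.1244) = -17.8885 < 0 → local maximum
  f''(3.6952) = 17.8885 > 0 → local minimum
  f''(5.2660) = -17.8885 < 0 → local maximum

Critical points: x = atan(2)/2 ≈ 0.5536 (local minimum); x = atan(2)/2 + pi/2 ≈ 2.1244 (local maximum); x = atan(2)/2 + pi ≈ 3.6952 (local minimum); x = atan(2)/2 + 3*pi/2 ≈ 5.2660 (local maximum)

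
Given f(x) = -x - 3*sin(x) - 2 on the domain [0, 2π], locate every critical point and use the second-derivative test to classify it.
f'(x) = -3*cos(x) - 1

Solve f'(x) = 0 on [0, 2π]:
  f'(x) = 0 ⇔ cos(x) = -1/3, i.e. x = ±arccos(-1/3) + 2nπ; keep the solutions lying in [0, 2π].
  ⇒ x = acos(-1/3) ≈ 1.9106, -acos(-1/3) + 2*pi ≈ 4.3726

f''(x) = 3*sin(x)
Second-derivative test at each critical point:
  f''(1.9106) = 2.8284 > 0 → local minimum
  f''(4.3726) = -2.8284 < 0 → local maximum

Critical points: x = acos(-1/3) ≈ 1.9106 (local minimum); x = -acos(-1/3) + 2*pi ≈ 4.3726 (local maximum)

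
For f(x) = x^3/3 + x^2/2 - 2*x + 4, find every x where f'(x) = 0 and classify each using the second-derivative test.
f'(x) = x^2 + x - 2

Solve f'(x) = 0:
  Factor: x^2 + x - 2 = (x - 1)*(x + 2) = 0.
  ⇒ x = -2, 1

f''(x) = 2*x + 1
Second-derivative test at each critical point:
  f''(-2) = -3 < 0 → local maximum
  f''(1) = 3 > 0 → local minimum

Critical points: x = -2 (local maximum); x = 1 (local minimum)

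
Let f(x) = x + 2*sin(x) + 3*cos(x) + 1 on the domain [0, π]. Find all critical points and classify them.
f'(x) = -3*sin(x) + 2*cos(x) + 1

Solve f'(x) = 0 on [0, π]:
  f'(x) = 0 ⇔ -3*sin(x) + 2*cos(x) = -1. Write the left side as R·cos(x + φ) with R = √(2² + 3²) = sqrt(13), cos φ = 2*sqrt(13)/13, sin φ = 3*sqrt(13)/13; then cos(x + φ) = -sqrt(13)/13. Solve for x and keep the solutions lying in [0, π].
  ⇒ x = atan((3 + 4*sqrt(3))/(-2 + 6*sqrt(3))) ≈ 0.8690

f''(x) = -2*sin(x) - 3*cos(x)
Second-derivative test at each critical point:
  f''(0.8690) = -3.4641 < 0 → local maximum

Critical points: x = atan((3 + 4*sqrt(3))/(-2 + 6*sqrt(3))) ≈ 0.8690 (local maximum)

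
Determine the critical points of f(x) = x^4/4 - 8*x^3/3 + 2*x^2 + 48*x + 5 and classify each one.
f'(x) = x^3 - 8*x^2 + 4*x + 48

Solve f'(x) = 0:
  Factor: x^3 - 8*x^2 + 4*x + 48 = (x - 6)*(x - 4)*(x + 2) = 0.
  ⇒ x = -2, 4, 6

f''(x) = 3*x^2 - 16*x + 4
Second-derivative test at each critical point:
  f''(-2) = 48 > 0 → local minimum
  f''(4) = -12 < 0 → local maximum
  f''(6) = 16 > 0 → local minimum

Critical points: x = -2 (local minimum); x = 4 (local maximum); x = 6 (local minimum)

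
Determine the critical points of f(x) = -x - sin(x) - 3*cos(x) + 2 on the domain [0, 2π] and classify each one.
f'(x) = 3*sin(x) - cos(x) - 1

Solve f'(x) = 0 on [0, 2π]:
  f'(x) = 0 ⇔ 3*sin(x) - cos(x) = 1. Write the left side as R·cos(x + φ) with R = √((-1)² + (-3)²) = sqrt(10), cos φ = -sqrt(10)/10, sin φ = -3*sqrt(10)/10; then cos(x + φ) = sqrt(10)/10. Solve for x and keep the solutions lying in [0, 2π].
  ⇒ x = atan(3/4) ≈ 0.6435, pi ≈ 3.1416

f''(x) = sin(x) + 3*cos(x)
Second-derivative test at each critical point:
  f''(0.6435) = 3 > 0 → local minimum
  f''(3.1416) = -3 < 0 → local maximum

Critical points: x = atan(3/4) ≈ 0.6435 (local minimum); x = pi ≈ 3.1416 (local maximum)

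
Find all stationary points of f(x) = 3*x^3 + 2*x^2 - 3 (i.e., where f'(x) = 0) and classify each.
f'(x) = x*(9*x + 4)

Solve f'(x) = 0:
  Factor: 9*x^2 + 4*x = x*(9*x + 4) = 0.
  ⇒ x = -4/9, 0

f''(x) = 18*x + 4
Second-derivative test at each critical point:
  f''(-4/9) = -4 < 0 → local maximum
  f''(0) = 4 > 0 → local minimum

Critical points: x = -4/9 (local maximum); x = 0 (local minimum)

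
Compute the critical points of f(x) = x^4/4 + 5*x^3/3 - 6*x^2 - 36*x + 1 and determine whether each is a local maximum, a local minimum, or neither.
f'(x) = x^3 + 5*x^2 - 12*x - 36

Solve f'(x) = 0:
  Factor: x^3 + 5*x^2 - 12*x - 36 = (x - 3)*(x + 2)*(x + 6) = 0.
  ⇒ x = -6, -2, 3

f''(x) = 3*x^2 + 10*x - 12
Second-derivative test at each critical point:
  f''(-6) = 36 > 0 → local minimum
  f''(-2) = -20 < 0 → local maximum
  f''(3) = 45 > 0 → local minimum

Critical points: x = -6 (local minimum); x = -2 (local maximum); x = 3 (local minimum)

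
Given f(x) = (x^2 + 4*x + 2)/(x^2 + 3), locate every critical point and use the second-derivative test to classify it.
f'(x) = 2*(-2*x^2 + x + 6)/(x^4 + 6*x^2 + 9)

Solve f'(x) = 0:
  f'(x) = -2*(x - 2)*(2*x + 3)/(x^2 + 3)^2; the denominator is positive wherever f is defined, so f'(x) = 0 ⇔ -4*x^2 + 2*x + 12 = 0.
  Factor: -4*x^2 + 2*x + 12 = -2*(x - 2)*(2*x + 3) = 0.
  ⇒ x = -3/2, 2

f''(x) = 2*(4*x^3 - 3*x^2 - 36*x + 3)/(x^6 + 9*x^4 + 27*x^2 + 27)
Second-derivative test at each critical point:
  f''(-3/2) = 32/63 > 0 → local minimum
  f''(2) = -2/7 < 0 → local maximum

Critical points: x = -3/2 (local minimum); x = 2 (local maximum)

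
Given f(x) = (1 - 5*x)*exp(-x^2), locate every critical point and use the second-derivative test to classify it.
f'(x) = (2*x*(5*x - 1) - 5)*exp(-x^2)

Solve f'(x) = 0:
  f'(x) = (10*x^2 - 2*x - 5)·exp(-x^2) and exp(-x^2) > 0 for every x, so f'(x) = 0 ⇔ 10*x^2 - 2*x - 5 = 0.
  10*x^2 - 2*x - 5 = 0 has no rational roots; quadratic formula: x = (2 ± √204)/20.
  ⇒ x = 1/10 - sqrt(51)/10 ≈ -0.6141, 1/10 + sqrt(51)/10 ≈ 0.8141

f''(x) = 2*(2*x^2*(1 - 5*x) + 15*x - 1)*exp(-x^2)
Second-derivative test at each critical point:
  f''(-0.6141) = -9.7952 < 0 → local maximum
  f''(0.8141) = 7.3613 > 0 → local minimum

Critical points: x = 1/10 - sqrt(51)/10 ≈ -0.6141 (local maximum); x = 1/10 + sqrt(51)/10 ≈ 0.8141 (local minimum)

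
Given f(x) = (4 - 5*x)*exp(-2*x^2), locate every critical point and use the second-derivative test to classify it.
f'(x) = (4*x*(5*x - 4) - 5)*exp(-2*x^2)

Solve f'(x) = 0:
  f'(x) = (20*x^2 - 16*x - 5)·exp(-2*x^2) and exp(-2*x^2) > 0 for every x, so f'(x) = 0 ⇔ 20*x^2 - 16*x - 5 = 0.
  20*x^2 - 16*x - 5 = 0 has no rational roots; quadratic formula: x = (16 ± √656)/40.
  ⇒ x = 2/5 - sqrt(41)/10 ≈ -0.2403, 2/5 + sqrt(41)/10 ≈ 1.0403

f''(x) = 4*(4*x^2*(4 - 5*x) + 15*x - 4)*exp(-2*x^2)
Second-derivative test at each critical point:
  f''(-0.2403) = -22.8187 < 0 → local maximum
  f''(1.0403) = 2.9405 > 0 → local minimum

Critical points: x = 2/5 - sqrt(41)/10 ≈ -0.2403 (local maximum); x = 2/5 + sqrt(41)/10 ≈ 1.0403 (local minimum)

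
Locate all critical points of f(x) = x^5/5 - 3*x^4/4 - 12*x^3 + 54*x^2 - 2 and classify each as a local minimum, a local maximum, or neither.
f'(x) = x*(x^3 - 3*x^2 - 36*x + 108)

Solve f'(x) = 0:
  Factor: x^4 - 3*x^3 - 36*x^2 + 108*x = x*(x - 6)*(x - 3)*(x + 6) = 0.
  ⇒ x = -6, 0, 3, 6

f''(x) = 4*x^3 - 9*x^2 - 72*x + 108
Second-derivative test at each critical point:
  f''(-6) = -648 < 0 → local maximum
  f''(0) = 108 > 0 → local minimum
  f''(3) = -81 < 0 → local maximum
  f''(6) = 216 > 0 → local minimum

Critical points: x = -6 (local maximum); x = 0 (local minimum); x = 3 (local maximum); x = 6 (local minimum)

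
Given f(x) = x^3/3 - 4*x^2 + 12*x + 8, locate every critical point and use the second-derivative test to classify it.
f'(x) = x^2 - 8*x + 12

Solve f'(x) = 0:
  Factor: x^2 - 8*x + 12 = (x - 6)*(x - 2) = 0.
  ⇒ x = 2, 6

f''(x) = 2*x - 8
Second-derivative test at each critical point:
  f''(2) = -4 < 0 → local maximum
  f''(6) = 4 > 0 → local minimum

Critical points: x = 2 (local maximum); x = 6 (local minimum)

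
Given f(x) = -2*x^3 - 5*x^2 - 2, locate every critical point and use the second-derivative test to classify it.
f'(x) = 2*x*(-3*x - 5)

Solve f'(x) = 0:
  Factor: -6*x^2 - 10*x = -2*x*(3*x + 5) = 0.
  ⇒ x = -5/3, 0

f''(x) = -12*x - 10
Second-derivative test at each critical point:
  f''(-5/3) = 10 > 0 → local minimum
  f''(0) = -10 < 0 → local maximum

Critical points: x = -5/3 (local minimum); x = 0 (local maximum)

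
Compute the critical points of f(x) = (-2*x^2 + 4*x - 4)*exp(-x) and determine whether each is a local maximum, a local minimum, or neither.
f'(x) = 2*(x^2 - 4*x + 4)*exp(-x)

Solve f'(x) = 0:
  f'(x) = (2*x^2 - 8*x + 8)·exp(-x) and exp(-x) > 0 for every x, so f'(x) = 0 ⇔ 2*x^2 - 8*x + 8 = 0.
  Factor: 2*x^2 - 8*x + 8 = 2*(x - 2)^2 = 0.
  ⇒ x = 2

f''(x) = 2*(-x^2 + 6*x - 8)*exp(-x)
Second-derivative test at each critical point:
  f''(2) = 0, so the second-derivative test is inconclusive; use the first-derivative test: f'(7/4) = 0.0217, f'(9/4) = 0.0132 — f' is positive on both sides (no sign change) → neither a local maximum nor a local minimum

Critical points: x = 2 (neither)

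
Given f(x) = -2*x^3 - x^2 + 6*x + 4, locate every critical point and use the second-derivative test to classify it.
f'(x) = -6*x^2 - 2*x + 6

Solve f'(x) = 0:
  Factor: -6*x^2 - 2*x + 6 = -2*(3*x^2 + x - 3); 3*x^2 + x - 3 = 0 has no rational roots; quadratic formula: x = (-1 ± √37)/6.
  ⇒ x = -sqrt(37)/6 - 1/6 ≈ -1.1805, -1/6 + sqrt(37)/6 ≈ 0.8471

f''(x) = -12*x - 2
Second-derivative test at each critical point:
  f''(-1.1805) = 12.1655 > 0 → local minimum
  f''(0.8471) = -12.1655 < 0 → local maximum

Critical points: x = -sqrt(37)/6 - 1/6 ≈ -1.1805 (local minimum); x = -1/6 + sqrt(37)/6 ≈ 0.8471 (local maximum)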